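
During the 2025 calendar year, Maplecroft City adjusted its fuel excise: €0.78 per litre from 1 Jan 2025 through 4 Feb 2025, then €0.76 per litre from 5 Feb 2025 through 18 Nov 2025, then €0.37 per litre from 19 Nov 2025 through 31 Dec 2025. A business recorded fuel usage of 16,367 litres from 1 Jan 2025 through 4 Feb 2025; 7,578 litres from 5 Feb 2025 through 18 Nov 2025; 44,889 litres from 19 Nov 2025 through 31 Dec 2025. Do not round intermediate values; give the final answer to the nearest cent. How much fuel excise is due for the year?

€35134.47

1 Jan – 4 Feb 2025: 16,367 litres at €0.78/litre → €12766.26
5 Feb – 18 Nov 2025: 7,578 litres at €0.76/litre → €5759.28
19 Nov – 31 Dec 2025: 44,889 litres at €0.37/litre → €16608.93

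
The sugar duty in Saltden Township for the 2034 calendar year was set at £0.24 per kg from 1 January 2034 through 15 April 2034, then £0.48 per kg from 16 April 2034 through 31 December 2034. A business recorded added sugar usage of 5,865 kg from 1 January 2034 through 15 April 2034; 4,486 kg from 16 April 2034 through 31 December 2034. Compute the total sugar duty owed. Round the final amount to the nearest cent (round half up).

£3,560.88

1 January – 15 April 2034: 5,865 kg at £0.24/kg → £1,407.60
16 April – 31 December 2034: 4,486 kg at £0.48/kg → £2,153.28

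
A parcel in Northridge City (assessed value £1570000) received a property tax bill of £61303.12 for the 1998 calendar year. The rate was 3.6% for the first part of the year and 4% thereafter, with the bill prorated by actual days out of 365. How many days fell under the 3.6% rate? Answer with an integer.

Let d = days at the first rate; then 365 − d days at the second rate.
£1570000 × [3.6%·d + 4%·(365−d)] / 365 = £61303.12
Solving gives d = 87, so the new rate took effect on 29 Mar 1998.

87 days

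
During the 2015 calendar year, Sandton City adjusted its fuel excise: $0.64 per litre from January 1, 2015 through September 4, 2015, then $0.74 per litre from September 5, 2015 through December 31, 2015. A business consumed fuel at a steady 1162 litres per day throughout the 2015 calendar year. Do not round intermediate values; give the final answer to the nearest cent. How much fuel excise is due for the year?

$285,154.80

January 1 – September 4, 2015: 247 days × 1162 litres/day = 287,014 litres at $0.64/litre → $183,688.96
September 5 – December 31, 2015: 118 days × 1162 litres/day = 137,116 litres at $0.74/litre → $101,465.84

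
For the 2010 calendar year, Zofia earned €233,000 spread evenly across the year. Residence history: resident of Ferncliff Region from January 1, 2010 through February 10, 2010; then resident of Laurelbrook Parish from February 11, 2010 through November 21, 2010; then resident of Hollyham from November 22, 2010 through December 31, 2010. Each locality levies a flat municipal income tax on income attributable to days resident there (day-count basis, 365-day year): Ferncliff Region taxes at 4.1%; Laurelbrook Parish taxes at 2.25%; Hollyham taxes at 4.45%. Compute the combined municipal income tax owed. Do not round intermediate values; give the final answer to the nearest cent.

Ferncliff Region, January 1 – February 10, 2010: 41 days → €233,000 × 4.1% × 41/365 = €1,073.0767
Laurelbrook Parish, February 11 – November 21, 2010: 284 days → €233,000 × 2.25% × 284/365 = €4,079.0959
Hollyham, November 22 – December 31, 2010: 40 days → €233,000 × 4.45% × 40/365 = €1,136.2740
Total = €6,288.4466

€6,288.45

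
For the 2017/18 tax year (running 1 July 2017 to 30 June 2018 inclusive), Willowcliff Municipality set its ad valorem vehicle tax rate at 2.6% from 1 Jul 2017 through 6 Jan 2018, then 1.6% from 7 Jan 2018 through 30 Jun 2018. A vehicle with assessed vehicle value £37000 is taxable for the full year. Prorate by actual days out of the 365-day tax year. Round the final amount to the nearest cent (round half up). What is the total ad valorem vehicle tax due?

1 Jul 2017 – 6 Jan 2018: 190 days at 2.6% → £37000 × 2.6% × 190/365 = £500.7671
7 Jan – 30 Jun 2018: 175 days at 1.6% → £37000 × 1.6% × 175/365 = £283.8356
Total = £784.6027

£784.60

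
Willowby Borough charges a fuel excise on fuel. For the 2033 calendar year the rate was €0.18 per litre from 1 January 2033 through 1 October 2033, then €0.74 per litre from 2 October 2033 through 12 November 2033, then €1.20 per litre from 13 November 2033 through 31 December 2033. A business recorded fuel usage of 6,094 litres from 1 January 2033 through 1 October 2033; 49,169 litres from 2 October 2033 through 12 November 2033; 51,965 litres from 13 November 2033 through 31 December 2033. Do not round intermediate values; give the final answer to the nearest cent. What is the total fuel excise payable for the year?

1 January – 1 October 2033: 6,094 litres at €0.18/litre → €1096.92
2 October – 12 November 2033: 49,169 litres at €0.74/litre → €36385.06
13 November – 31 December 2033: 51,965 litres at €1.20/litre → €62358.00

€99839.98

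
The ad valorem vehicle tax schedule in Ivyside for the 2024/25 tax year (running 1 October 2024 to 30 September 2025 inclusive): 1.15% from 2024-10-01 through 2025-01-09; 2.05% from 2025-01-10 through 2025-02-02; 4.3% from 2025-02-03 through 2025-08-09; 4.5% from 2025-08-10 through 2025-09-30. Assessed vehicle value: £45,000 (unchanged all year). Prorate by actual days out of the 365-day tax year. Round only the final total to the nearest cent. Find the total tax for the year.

£1,489.01

2024-10-01 to 2025-01-09: 101 days at 1.15% → £45,000 × 1.15% × 101/365 = £143.1986
2025-01-10 to 2025-02-02: 24 days at 2.05% → £45,000 × 2.05% × 24/365 = £60.6575
2025-02-03 to 2025-08-09: 188 days at 4.3% → £45,000 × 4.3% × 188/365 = £996.6575
2025-08-10 to 2025-09-30: 52 days at 4.5% → £45,000 × 4.5% × 52/365 = £288.4932
Total = £1,489.0068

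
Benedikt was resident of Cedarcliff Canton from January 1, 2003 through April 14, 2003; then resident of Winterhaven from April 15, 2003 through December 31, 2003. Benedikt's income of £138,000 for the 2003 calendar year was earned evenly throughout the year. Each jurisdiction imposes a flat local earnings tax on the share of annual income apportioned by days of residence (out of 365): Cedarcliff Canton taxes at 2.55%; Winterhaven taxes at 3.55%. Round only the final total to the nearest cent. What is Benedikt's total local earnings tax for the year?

Cedarcliff Canton, January 1 – April 14, 2003: 104 days → £138,000 × 2.55% × 104/365 = £1,002.6740
Winterhaven, April 15 – December 31, 2003: 261 days → £138,000 × 3.55% × 261/365 = £3,503.1205
Total = £4,505.7945

£4,505.79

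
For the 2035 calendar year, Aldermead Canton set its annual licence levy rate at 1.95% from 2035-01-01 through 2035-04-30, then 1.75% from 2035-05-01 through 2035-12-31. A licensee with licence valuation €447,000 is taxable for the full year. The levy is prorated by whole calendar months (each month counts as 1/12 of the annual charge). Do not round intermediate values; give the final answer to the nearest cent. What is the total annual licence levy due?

€8,120.50

2035-01-01 to 2035-04-30: 4 months at 1.95% → €447,000 × 1.95% × 4/12 = €2,905.5000
2035-05-01 to 2035-12-31: 8 months at 1.75% → €447,000 × 1.75% × 8/12 = €5,215.0000
Total = €8,120.5000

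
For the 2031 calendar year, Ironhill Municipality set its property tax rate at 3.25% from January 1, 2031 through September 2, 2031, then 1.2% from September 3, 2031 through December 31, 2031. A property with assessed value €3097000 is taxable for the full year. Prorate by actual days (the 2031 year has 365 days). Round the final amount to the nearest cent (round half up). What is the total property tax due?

January 1 – September 2, 2031: 245 days at 3.25% → €3097000 × 3.25% × 245/365 = €67561.2671
September 3 – December 31, 2031: 120 days at 1.2% → €3097000 × 1.2% × 120/365 = €12218.3014
Total = €79779.5685

€79779.57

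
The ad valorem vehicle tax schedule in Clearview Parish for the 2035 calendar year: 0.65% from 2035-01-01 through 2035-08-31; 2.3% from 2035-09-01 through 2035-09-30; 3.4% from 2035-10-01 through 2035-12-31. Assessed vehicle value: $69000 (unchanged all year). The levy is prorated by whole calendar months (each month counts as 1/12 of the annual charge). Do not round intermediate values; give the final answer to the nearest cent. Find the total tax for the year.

$1017.75

2035-01-01 to 2035-08-31: 8 months at 0.65% → $69000 × 0.65% × 8/12 = $299.0000
2035-09-01 to 2035-09-30: 1 month at 2.3% → $69000 × 2.3% × 1/12 = $132.2500
2035-10-01 to 2035-12-31: 3 months at 3.4% → $69000 × 3.4% × 3/12 = $586.5000
Total = $1017.7500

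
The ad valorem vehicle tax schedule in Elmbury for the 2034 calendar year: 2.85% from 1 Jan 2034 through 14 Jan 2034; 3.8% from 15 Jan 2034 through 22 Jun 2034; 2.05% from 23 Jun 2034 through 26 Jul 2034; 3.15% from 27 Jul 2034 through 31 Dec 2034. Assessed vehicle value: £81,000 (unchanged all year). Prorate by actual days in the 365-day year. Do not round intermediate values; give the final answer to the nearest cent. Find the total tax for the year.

1 Jan – 14 Jan 2034: 14 days at 2.85% → £81,000 × 2.85% × 14/365 = £88.5452
15 Jan – 22 Jun 2034: 159 days at 3.8% → £81,000 × 3.8% × 159/365 = £1,340.8274
23 Jun – 26 Jul 2034: 34 days at 2.05% → £81,000 × 2.05% × 34/365 = £154.6767
27 Jul – 31 Dec 2034: 158 days at 3.15% → £81,000 × 3.15% × 158/365 = £1,104.4849
Total = £2,688.5342

£2,688.53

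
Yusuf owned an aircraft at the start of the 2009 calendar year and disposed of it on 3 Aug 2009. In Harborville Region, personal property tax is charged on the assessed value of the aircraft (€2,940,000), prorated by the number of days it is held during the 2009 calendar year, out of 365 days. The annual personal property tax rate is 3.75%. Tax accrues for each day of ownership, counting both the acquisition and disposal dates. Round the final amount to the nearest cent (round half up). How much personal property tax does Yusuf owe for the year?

Days held (1 Jan – 3 Aug 2009): 215 out of 365
Tax = €2,940,000 × 3.75% × 215/365 = €64,941.7808

€64,941.78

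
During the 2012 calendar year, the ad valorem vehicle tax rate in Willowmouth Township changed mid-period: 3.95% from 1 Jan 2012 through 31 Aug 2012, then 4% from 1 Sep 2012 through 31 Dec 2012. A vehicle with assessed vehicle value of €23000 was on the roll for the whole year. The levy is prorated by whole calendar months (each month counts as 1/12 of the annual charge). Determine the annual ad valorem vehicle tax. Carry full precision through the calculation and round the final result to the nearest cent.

€912.33

1 Jan – 31 Aug 2012: 8 months at 3.95% → €23000 × 3.95% × 8/12 = €605.6667
1 Sep – 31 Dec 2012: 4 months at 4% → €23000 × 4% × 4/12 = €306.6667
Total = €912.3333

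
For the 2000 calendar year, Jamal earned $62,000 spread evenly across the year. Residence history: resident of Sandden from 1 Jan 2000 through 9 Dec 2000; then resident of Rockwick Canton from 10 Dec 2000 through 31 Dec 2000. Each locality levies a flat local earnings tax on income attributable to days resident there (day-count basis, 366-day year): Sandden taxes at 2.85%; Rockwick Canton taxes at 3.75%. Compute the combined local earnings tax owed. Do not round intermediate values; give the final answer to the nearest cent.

Sandden, 1 Jan – 9 Dec 2000: 344 days → $62,000 × 2.85% × 344/366 = $1,660.7869
Rockwick Canton, 10 Dec – 31 Dec 2000: 22 days → $62,000 × 3.75% × 22/366 = $139.7541
Total = $1,800.5410

$1,800.54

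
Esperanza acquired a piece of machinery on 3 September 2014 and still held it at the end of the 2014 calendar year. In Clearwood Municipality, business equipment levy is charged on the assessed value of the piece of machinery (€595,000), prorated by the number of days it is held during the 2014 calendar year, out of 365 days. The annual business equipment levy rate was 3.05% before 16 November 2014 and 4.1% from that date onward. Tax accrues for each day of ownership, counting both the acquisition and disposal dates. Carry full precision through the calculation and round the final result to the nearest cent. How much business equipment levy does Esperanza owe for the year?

3 September – 15 November 2014: 74 days at 3.05% → €595,000 × 3.05% × 74/365 = €3,679.2192
16 November – 31 December 2014: 46 days at 4.1% → €595,000 × 4.1% × 46/365 = €3,074.4384
Total = €6,753.6575

€6,753.66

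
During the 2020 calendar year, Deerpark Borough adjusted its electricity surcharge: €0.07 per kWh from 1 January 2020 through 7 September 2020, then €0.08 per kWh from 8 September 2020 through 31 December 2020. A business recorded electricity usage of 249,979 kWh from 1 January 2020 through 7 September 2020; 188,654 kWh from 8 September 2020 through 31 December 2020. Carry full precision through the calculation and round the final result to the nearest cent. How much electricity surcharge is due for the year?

1 January – 7 September 2020: 249,979 kWh at €0.07/kWh → €17,498.53
8 September – 31 December 2020: 188,654 kWh at €0.08/kWh → €15,092.32

€32,590.85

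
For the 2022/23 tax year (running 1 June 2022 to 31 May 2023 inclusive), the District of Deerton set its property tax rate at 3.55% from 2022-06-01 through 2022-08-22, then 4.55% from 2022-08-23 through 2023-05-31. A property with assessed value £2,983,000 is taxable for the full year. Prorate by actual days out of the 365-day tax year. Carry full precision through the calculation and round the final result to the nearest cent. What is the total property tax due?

2022-06-01 to 2022-08-22: 83 days at 3.55% → £2,983,000 × 3.55% × 83/365 = £24,080.5740
2022-08-23 to 2023-05-31: 282 days at 4.55% → £2,983,000 × 4.55% × 282/365 = £104,862.6658
Total = £128,943.2397

£128,943.24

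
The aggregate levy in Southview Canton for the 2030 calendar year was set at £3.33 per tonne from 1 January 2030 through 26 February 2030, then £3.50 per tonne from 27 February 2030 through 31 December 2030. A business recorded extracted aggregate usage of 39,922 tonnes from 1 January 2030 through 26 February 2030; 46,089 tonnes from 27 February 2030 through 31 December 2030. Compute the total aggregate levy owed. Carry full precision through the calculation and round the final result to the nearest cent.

£294,251.76

1 January – 26 February 2030: 39,922 tonnes at £3.33/tonne → £132,940.26
27 February – 31 December 2030: 46,089 tonnes at £3.50/tonne → £161,311.50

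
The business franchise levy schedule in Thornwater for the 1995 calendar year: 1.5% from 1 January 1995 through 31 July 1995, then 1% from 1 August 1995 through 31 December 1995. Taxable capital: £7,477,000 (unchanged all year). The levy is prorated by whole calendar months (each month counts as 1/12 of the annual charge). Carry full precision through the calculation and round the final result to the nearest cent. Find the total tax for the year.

£96,577.92

1 January – 31 July 1995: 7 months at 1.5% → £7,477,000 × 1.5% × 7/12 = £65,423.7500
1 August – 31 December 1995: 5 months at 1% → £7,477,000 × 1% × 5/12 = £31,154.1667
Total = £96,577.9167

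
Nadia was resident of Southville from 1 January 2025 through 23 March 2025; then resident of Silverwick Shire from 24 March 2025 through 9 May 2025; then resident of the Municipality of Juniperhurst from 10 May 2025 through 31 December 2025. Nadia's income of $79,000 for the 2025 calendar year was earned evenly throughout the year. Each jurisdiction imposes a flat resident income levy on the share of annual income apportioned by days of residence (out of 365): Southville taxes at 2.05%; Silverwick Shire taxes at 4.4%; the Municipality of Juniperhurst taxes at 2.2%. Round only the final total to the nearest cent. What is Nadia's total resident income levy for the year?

Southville, 1 January – 23 March 2025: 82 days → $79,000 × 2.05% × 82/365 = $363.8329
Silverwick Shire, 24 March – 9 May 2025: 47 days → $79,000 × 4.4% × 47/365 = $447.5945
The Municipality of Juniperhurst, 10 May – 31 December 2025: 236 days → $79,000 × 2.2% × 236/365 = $1,123.7479
Total = $1,935.1753

$1,935.18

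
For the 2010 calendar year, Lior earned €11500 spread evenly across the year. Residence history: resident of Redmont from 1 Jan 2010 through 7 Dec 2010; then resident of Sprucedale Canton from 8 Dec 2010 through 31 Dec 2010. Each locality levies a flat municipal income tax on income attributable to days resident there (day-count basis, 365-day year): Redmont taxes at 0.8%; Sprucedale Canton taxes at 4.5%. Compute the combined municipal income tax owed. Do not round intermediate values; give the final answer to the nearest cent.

Redmont, 1 Jan – 7 Dec 2010: 341 days → €11500 × 0.8% × 341/365 = €85.9507
Sprucedale Canton, 8 Dec – 31 Dec 2010: 24 days → €11500 × 4.5% × 24/365 = €34.0274
Total = €119.9781

€119.98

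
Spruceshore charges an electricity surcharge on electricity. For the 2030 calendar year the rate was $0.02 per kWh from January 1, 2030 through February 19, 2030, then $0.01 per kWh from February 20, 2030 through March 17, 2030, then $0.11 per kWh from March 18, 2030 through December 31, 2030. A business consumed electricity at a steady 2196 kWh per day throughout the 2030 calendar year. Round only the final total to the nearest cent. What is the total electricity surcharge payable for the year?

January 1 – February 19, 2030: 50 days × 2196 kWh/day = 109,800 kWh at $0.02/kWh → $2,196.00
February 20 – March 17, 2030: 26 days × 2196 kWh/day = 57,096 kWh at $0.01/kWh → $570.96
March 18 – December 31, 2030: 289 days × 2196 kWh/day = 634,644 kWh at $0.11/kWh → $69,810.84

$72,577.80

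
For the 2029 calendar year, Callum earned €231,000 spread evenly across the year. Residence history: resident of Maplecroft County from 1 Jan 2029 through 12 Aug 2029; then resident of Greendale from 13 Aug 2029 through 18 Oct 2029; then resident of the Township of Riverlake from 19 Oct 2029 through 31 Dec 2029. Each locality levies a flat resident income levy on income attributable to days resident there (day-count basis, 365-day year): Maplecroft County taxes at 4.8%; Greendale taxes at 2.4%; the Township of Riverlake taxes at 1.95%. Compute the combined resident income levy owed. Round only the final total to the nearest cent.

Maplecroft County, 1 Jan – 12 Aug 2029: 224 days → €231,000 × 4.8% × 224/365 = €6,804.6904
Greendale, 13 Aug – 18 Oct 2029: 67 days → €231,000 × 2.4% × 67/365 = €1,017.6658
The Township of Riverlake, 19 Oct – 31 Dec 2029: 74 days → €231,000 × 1.95% × 74/365 = €913.2411
Total = €8,735.5973

€8,735.60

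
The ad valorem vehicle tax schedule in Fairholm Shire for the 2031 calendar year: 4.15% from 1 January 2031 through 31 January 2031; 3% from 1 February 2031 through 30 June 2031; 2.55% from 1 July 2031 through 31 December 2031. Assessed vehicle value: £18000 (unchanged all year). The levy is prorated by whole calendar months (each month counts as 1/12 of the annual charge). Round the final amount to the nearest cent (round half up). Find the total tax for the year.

£516.75

1 January – 31 January 2031: 1 month at 4.15% → £18000 × 4.15% × 1/12 = £62.2500
1 February – 30 June 2031: 5 months at 3% → £18000 × 3% × 5/12 = £225.0000
1 July – 31 December 2031: 6 months at 2.55% → £18000 × 2.55% × 6/12 = £229.5000
Total = £516.7500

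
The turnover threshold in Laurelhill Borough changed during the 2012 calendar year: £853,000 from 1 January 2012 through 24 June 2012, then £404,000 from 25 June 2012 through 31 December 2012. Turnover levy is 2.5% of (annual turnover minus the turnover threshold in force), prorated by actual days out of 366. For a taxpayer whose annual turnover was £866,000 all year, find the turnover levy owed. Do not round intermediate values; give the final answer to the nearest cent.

£6,152.19

1 January – 24 June 2012: 176 days, exemption £853,000 → (£866,000 − £853,000) × 2.5% × 176/366 = £156.2842
25 June – 31 December 2012: 190 days, exemption £404,000 → (£866,000 − £404,000) × 2.5% × 190/366 = £5,995.9016
Total = £6,152.1858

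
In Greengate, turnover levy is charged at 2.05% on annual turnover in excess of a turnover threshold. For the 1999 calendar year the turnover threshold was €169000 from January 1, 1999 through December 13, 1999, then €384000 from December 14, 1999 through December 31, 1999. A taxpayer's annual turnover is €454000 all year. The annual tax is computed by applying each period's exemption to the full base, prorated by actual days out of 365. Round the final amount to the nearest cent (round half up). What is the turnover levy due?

€5625.14

January 1 – December 13, 1999: 347 days, exemption €169000 → (€454000 − €169000) × 2.05% × 347/365 = €5554.3767
December 14 – December 31, 1999: 18 days, exemption €384000 → (€454000 − €384000) × 2.05% × 18/365 = €70.7671
Total = €5625.1438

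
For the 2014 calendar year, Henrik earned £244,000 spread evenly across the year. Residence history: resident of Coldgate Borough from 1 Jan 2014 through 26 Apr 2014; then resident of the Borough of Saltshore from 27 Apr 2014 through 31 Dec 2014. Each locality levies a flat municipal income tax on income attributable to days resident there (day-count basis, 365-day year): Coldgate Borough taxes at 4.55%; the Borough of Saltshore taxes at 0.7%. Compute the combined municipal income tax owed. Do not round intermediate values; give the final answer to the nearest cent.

£4,693.49

Coldgate Borough, 1 Jan – 26 Apr 2014: 116 days → £244,000 × 4.55% × 116/365 = £3,528.3068
The Borough of Saltshore, 27 Apr – 31 Dec 2014: 249 days → £244,000 × 0.7% × 249/365 = £1,165.1836
Total = £4,693.4904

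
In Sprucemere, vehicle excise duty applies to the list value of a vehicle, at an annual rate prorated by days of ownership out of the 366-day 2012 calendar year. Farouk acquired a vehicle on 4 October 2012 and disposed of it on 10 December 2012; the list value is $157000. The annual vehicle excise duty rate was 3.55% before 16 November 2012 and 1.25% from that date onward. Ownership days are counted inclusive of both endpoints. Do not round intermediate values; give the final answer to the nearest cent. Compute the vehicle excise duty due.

$788.86

4 October – 15 November 2012: 43 days at 3.55% → $157000 × 3.55% × 43/366 = $654.8101
16 November – 10 December 2012: 25 days at 1.25% → $157000 × 1.25% × 25/366 = $134.0505
Total = $788.8607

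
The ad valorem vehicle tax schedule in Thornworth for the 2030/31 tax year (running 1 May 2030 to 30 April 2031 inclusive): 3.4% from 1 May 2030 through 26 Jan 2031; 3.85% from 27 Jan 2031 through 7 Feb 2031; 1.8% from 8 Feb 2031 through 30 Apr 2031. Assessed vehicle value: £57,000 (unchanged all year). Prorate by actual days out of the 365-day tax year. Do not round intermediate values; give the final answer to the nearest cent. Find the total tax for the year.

1 May 2030 – 26 Jan 2031: 271 days at 3.4% → £57,000 × 3.4% × 271/365 = £1,438.8986
27 Jan – 7 Feb 2031: 12 days at 3.85% → £57,000 × 3.85% × 12/365 = £72.1479
8 Feb – 30 Apr 2031: 82 days at 1.8% → £57,000 × 1.8% × 82/365 = £230.4986
Total = £1,741.5452

£1,741.55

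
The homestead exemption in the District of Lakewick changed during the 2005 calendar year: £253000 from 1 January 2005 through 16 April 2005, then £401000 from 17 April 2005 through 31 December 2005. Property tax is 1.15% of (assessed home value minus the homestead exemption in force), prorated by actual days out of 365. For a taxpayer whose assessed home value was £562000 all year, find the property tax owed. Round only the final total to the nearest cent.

£2345.78

1 January – 16 April 2005: 106 days, exemption £253000 → (£562000 − £253000) × 1.15% × 106/365 = £1031.9753
17 April – 31 December 2005: 259 days, exemption £401000 → (£562000 − £401000) × 1.15% × 259/365 = £1313.8041
Total = £2345.7795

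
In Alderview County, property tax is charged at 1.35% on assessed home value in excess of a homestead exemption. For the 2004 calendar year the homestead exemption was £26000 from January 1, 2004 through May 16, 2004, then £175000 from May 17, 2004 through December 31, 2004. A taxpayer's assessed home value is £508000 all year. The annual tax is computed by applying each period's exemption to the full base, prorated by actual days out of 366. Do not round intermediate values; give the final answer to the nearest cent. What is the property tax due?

£5248.44

January 1 – May 16, 2004: 137 days, exemption £26000 → (£508000 − £26000) × 1.35% × 137/366 = £2435.6803
May 17 – December 31, 2004: 229 days, exemption £175000 → (£508000 − £175000) × 1.35% × 229/366 = £2812.7582
Total = £5248.4385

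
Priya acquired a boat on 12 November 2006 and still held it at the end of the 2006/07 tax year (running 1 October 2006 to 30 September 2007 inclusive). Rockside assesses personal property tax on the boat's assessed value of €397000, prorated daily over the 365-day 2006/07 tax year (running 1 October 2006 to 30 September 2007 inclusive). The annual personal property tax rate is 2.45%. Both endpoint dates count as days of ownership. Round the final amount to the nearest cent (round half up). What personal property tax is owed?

€8607.29

Days held (12 November 2006 – 30 September 2007): 323 out of 365
Tax = €397000 × 2.45% × 323/365 = €8607.2863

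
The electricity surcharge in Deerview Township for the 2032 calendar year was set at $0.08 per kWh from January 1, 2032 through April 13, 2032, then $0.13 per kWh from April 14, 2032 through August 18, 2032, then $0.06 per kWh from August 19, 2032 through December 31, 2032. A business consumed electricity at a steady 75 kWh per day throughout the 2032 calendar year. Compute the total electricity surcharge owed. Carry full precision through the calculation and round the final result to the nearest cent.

January 1 – April 13, 2032: 104 days × 75 kWh/day = 7,800 kWh at $0.08/kWh → $624.00
April 14 – August 18, 2032: 127 days × 75 kWh/day = 9,525 kWh at $0.13/kWh → $1238.25
August 19 – December 31, 2032: 135 days × 75 kWh/day = 10,125 kWh at $0.06/kWh → $607.50

$2469.75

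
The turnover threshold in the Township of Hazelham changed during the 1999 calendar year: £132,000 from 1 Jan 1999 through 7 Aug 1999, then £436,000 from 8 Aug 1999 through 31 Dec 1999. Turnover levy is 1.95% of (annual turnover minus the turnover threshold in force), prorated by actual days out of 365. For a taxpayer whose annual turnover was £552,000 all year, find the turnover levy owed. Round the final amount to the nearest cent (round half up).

1 Jan – 7 Aug 1999: 219 days, exemption £132,000 → (£552,000 − £132,000) × 1.95% × 219/365 = £4,914.0000
8 Aug – 31 Dec 1999: 146 days, exemption £436,000 → (£552,000 − £436,000) × 1.95% × 146/365 = £904.8000
Total = £5,818.8000

£5,818.80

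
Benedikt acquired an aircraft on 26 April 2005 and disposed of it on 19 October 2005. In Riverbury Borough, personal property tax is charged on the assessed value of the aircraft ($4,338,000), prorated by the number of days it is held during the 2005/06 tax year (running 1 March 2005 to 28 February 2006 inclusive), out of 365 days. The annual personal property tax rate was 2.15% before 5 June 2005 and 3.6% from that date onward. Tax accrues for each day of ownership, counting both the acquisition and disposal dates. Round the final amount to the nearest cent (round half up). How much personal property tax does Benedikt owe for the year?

26 April – 4 June 2005: 40 days at 2.15% → $4,338,000 × 2.15% × 40/365 = $10,221.0411
5 June – 19 October 2005: 137 days at 3.6% → $4,338,000 × 3.6% × 137/365 = $58,616.4822
Total = $68,837.5233

$68,837.52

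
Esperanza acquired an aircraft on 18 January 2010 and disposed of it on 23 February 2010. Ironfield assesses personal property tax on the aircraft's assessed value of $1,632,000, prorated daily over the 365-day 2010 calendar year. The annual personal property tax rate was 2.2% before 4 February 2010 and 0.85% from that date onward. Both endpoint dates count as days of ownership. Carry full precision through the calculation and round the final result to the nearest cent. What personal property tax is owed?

$2,432.35

18 January – 3 February 2010: 17 days at 2.2% → $1,632,000 × 2.2% × 17/365 = $1,672.2411
4 February – 23 February 2010: 20 days at 0.85% → $1,632,000 × 0.85% × 20/365 = $760.1096
Total = $2,432.3507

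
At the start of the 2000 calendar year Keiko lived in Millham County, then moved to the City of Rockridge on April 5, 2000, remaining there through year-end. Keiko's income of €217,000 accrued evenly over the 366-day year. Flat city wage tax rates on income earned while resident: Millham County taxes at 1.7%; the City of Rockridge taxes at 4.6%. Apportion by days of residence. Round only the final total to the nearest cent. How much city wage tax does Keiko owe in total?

Millham County, January 1 – April 4, 2000: 95 days → €217,000 × 1.7% × 95/366 = €957.5273
The City of Rockridge, April 5 – December 31, 2000: 271 days → €217,000 × 4.6% × 271/366 = €7,391.0437
Total = €8,348.5710

€8,348.57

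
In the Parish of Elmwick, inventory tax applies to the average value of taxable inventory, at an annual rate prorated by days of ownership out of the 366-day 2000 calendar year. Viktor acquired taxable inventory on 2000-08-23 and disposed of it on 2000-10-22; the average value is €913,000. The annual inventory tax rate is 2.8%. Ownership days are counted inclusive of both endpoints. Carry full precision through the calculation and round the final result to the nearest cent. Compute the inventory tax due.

Days held (2000-08-23 to 2000-10-22): 61 out of 366
Tax = €913,000 × 2.8% × 61/366 = €4,260.6667

€4,260.67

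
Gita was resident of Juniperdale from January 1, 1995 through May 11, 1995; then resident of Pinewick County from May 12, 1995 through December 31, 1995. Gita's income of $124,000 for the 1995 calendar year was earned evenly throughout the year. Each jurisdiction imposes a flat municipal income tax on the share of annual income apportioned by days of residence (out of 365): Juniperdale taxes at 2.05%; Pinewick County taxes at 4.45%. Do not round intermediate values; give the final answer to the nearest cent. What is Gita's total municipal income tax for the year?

Juniperdale, January 1 – May 11, 1995: 131 days → $124,000 × 2.05% × 131/365 = $912.3342
Pinewick County, May 12 – December 31, 1995: 234 days → $124,000 × 4.45% × 234/365 = $3,537.5671
Total = $4,449.9014

$4,449.90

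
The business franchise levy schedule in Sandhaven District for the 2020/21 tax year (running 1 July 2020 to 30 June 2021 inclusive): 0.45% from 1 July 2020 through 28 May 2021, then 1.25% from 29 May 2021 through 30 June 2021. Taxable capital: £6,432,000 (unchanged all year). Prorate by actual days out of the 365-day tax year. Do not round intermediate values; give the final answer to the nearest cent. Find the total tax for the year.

£33,596.19

1 July 2020 – 28 May 2021: 332 days at 0.45% → £6,432,000 × 0.45% × 332/365 = £26,327.1452
29 May – 30 June 2021: 33 days at 1.25% → £6,432,000 × 1.25% × 33/365 = £7,269.0411
Total = £33,596.1863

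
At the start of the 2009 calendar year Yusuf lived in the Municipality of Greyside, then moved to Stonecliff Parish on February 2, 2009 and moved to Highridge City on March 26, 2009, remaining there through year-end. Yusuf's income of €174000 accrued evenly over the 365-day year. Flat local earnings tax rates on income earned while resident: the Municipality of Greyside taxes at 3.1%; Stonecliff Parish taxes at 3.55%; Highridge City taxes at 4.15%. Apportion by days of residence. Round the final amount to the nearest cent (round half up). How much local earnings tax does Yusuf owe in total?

The Municipality of Greyside, January 1 – February 1, 2009: 32 days → €174000 × 3.1% × 32/365 = €472.8986
Stonecliff Parish, February 2 – March 25, 2009: 52 days → €174000 × 3.55% × 52/365 = €880.0110
Highridge City, March 26 – December 31, 2009: 281 days → €174000 × 4.15% × 281/365 = €5559.1808
Total = €6912.0904

€6912.09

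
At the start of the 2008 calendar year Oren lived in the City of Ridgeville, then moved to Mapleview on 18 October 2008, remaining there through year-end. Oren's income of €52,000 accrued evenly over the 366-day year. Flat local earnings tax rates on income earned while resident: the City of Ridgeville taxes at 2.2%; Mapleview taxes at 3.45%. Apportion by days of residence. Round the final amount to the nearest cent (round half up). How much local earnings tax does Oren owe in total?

The City of Ridgeville, 1 January – 17 October 2008: 291 days → €52,000 × 2.2% × 291/366 = €909.5738
Mapleview, 18 October – 31 December 2008: 75 days → €52,000 × 3.45% × 75/366 = €367.6230
Total = €1,277.1967

€1,277.20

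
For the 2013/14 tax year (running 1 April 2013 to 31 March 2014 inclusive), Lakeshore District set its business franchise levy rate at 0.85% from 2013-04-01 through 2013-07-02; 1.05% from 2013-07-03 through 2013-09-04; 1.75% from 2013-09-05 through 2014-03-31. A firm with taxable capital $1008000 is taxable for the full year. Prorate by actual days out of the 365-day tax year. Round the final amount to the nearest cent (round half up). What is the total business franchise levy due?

2013-04-01 to 2013-07-02: 93 days at 0.85% → $1008000 × 0.85% × 93/365 = $2183.0795
2013-07-03 to 2013-09-04: 64 days at 1.05% → $1008000 × 1.05% × 64/365 = $1855.8247
2013-09-05 to 2014-03-31: 208 days at 1.75% → $1008000 × 1.75% × 208/365 = $10052.3836
Total = $14091.2877

$14091.29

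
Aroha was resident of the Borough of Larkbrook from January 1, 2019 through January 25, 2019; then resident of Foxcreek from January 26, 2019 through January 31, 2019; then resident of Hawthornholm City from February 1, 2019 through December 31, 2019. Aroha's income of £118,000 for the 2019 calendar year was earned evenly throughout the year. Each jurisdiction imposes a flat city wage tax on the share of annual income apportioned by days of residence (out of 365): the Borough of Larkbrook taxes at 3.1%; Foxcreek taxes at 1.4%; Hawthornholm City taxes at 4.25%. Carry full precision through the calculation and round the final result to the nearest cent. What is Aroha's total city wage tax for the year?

The Borough of Larkbrook, January 1 – January 25, 2019: 25 days → £118,000 × 3.1% × 25/365 = £250.5479
Foxcreek, January 26 – January 31, 2019: 6 days → £118,000 × 1.4% × 6/365 = £27.1562
Hawthornholm City, February 1 – December 31, 2019: 334 days → £118,000 × 4.25% × 334/365 = £4,589.0685
Total = £4,866.7726

£4,866.77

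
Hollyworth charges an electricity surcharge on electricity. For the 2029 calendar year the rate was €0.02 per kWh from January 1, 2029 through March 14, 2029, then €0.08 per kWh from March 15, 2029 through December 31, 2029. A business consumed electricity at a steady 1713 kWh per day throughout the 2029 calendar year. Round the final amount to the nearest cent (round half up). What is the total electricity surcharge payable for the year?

€42,516.66

January 1 – March 14, 2029: 73 days × 1713 kWh/day = 125,049 kWh at €0.02/kWh → €2,500.98
March 15 – December 31, 2029: 292 days × 1713 kWh/day = 500,196 kWh at €0.08/kWh → €40,015.68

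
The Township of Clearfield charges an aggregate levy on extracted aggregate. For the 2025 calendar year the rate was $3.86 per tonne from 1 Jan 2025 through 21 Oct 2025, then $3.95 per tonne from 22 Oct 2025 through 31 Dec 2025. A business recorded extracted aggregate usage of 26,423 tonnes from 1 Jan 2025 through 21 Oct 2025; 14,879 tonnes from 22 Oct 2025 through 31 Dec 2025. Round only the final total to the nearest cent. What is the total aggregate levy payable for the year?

$160,764.83

1 Jan – 21 Oct 2025: 26,423 tonnes at $3.86/tonne → $101,992.78
22 Oct – 31 Dec 2025: 14,879 tonnes at $3.95/tonne → $58,772.05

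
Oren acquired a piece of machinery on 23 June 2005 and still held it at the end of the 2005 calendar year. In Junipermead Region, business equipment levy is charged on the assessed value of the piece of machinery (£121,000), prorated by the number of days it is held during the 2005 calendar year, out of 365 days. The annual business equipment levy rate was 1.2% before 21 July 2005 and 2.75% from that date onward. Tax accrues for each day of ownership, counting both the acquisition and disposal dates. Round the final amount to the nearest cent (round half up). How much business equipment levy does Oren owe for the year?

23 June – 20 July 2005: 28 days at 1.2% → £121,000 × 1.2% × 28/365 = £111.3863
21 July – 31 December 2005: 164 days at 2.75% → £121,000 × 2.75% × 164/365 = £1,495.0959
Total = £1,606.4822

£1,606.48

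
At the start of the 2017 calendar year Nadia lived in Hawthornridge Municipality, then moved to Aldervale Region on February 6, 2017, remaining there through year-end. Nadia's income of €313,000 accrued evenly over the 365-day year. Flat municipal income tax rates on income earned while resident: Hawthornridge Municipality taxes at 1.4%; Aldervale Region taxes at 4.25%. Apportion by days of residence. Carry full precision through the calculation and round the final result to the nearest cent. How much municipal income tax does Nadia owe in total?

Hawthornridge Municipality, January 1 – February 5, 2017: 36 days → €313,000 × 1.4% × 36/365 = €432.1973
Aldervale Region, February 6 – December 31, 2017: 329 days → €313,000 × 4.25% × 329/365 = €11,990.4726
Total = €12,422.6699

€12,422.67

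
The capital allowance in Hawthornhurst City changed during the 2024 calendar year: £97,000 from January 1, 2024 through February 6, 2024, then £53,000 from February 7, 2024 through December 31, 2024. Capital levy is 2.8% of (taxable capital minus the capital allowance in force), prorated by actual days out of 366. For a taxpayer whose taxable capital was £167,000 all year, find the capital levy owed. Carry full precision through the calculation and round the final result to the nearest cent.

January 1 – February 6, 2024: 37 days, exemption £97,000 → (£167,000 − £97,000) × 2.8% × 37/366 = £198.1421
February 7 – December 31, 2024: 329 days, exemption £53,000 → (£167,000 − £53,000) × 2.8% × 329/366 = £2,869.3115
Total = £3,067.4536

£3,067.45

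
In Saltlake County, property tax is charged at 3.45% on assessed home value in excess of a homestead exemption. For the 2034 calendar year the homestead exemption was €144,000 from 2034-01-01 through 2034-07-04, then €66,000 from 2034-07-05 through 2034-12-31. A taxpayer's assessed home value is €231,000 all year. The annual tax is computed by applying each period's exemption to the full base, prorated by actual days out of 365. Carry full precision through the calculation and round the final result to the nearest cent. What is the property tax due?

2034-01-01 to 2034-07-04: 185 days, exemption €144,000 → (€231,000 − €144,000) × 3.45% × 185/365 = €1,521.3082
2034-07-05 to 2034-12-31: 180 days, exemption €66,000 → (€231,000 − €66,000) × 3.45% × 180/365 = €2,807.2603
Total = €4,328.5685

€4,328.57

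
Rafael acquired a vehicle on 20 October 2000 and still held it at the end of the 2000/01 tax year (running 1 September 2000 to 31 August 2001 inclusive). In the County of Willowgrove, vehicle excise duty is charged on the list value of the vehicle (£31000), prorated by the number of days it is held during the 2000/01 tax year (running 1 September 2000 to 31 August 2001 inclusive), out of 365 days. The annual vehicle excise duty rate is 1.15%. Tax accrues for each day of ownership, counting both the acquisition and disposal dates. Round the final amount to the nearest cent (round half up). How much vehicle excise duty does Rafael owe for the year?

£308.64

Days held (20 October 2000 – 31 August 2001): 316 out of 365
Tax = £31000 × 1.15% × 316/365 = £308.6411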